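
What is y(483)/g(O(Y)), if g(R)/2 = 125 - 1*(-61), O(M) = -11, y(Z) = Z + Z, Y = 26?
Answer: 161/62 ≈ 2.5968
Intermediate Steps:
y(Z) = 2*Z
g(R) = 372 (g(R) = 2*(125 - 1*(-61)) = 2*(125 + 61) = 2*186 = 372)
y(483)/g(O(Y)) = (2*483)/372 = 966*(1/372) = 161/62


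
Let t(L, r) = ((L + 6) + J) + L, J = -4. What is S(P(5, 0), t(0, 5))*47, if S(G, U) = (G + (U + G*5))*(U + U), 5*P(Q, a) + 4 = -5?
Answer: -8272/5 ≈ -1654.4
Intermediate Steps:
P(Q, a) = -9/5 (P(Q, a) = -4/5 + (1/5)*(-5) = -4/5 - 1 = -9/5)
t(L, r) = 2 + 2*L (t(L, r) = ((L + 6) - 4) + L = ((6 + L) - 4) + L = (2 + L) + L = 2 + 2*L)
S(G, U) = 2*U*(U + 6*G) (S(G, U) = (G + (U + 5*G))*(2*U) = (U + 6*G)*(2*U) = 2*U*(U + 6*G))
S(P(5, 0), t(0, 5))*47 = (2*(2 + 2*0)*((2 + 2*0) + 6*(-9/5)))*47 = (2*(2 + 0)*((2 + 0) - 54/5))*47 = (2*2*(2 - 54/5))*47 = (2*2*(-44/5))*47 = -176/5*47 = -8272/5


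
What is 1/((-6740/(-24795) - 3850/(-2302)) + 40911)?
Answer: 5707809/233523271622 ≈ 2.4442e-5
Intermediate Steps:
1/((-6740/(-24795) - 3850/(-2302)) + 40911) = 1/((-6740*(-1/24795) - 3850*(-1/2302)) + 40911) = 1/((1348/4959 + 1925/1151) + 40911) = 1/(11097623/5707809 + 40911) = 1/(233523271622/5707809) = 5707809/233523271622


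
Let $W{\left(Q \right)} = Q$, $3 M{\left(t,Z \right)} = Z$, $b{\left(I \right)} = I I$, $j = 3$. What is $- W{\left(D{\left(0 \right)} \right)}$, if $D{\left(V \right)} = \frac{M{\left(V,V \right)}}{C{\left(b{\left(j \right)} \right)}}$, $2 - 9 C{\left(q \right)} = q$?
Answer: $0$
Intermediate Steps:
$b{\left(I \right)} = I^{2}$
$M{\left(t,Z \right)} = \frac{Z}{3}$
$C{\left(q \right)} = \frac{2}{9} - \frac{q}{9}$
$D{\left(V \right)} = - \frac{3 V}{7}$ ($D{\left(V \right)} = \frac{\frac{1}{3} V}{\frac{2}{9} - \frac{3^{2}}{9}} = \frac{\frac{1}{3} V}{\frac{2}{9} - 1} = \frac{\frac{1}{3} V}{- \frac{7}{9}} = \frac{V}{3} \left(- \frac{9}{7}\right) = - \frac{3 V}{7}$)
$- W{\left(D{\left(0 \right)} \right)} = - \frac{\left(-3\right) 0}{7} = \left(-1\right) 0 = 0$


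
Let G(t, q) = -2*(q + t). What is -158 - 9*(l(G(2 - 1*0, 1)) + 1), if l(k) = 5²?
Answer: -392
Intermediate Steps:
G(t, q) = -2*q - 2*t
l(k) = 25
-158 - 9*(l(G(2 - 1*0, 1)) + 1) = -158 - 9*(25 + 1) = -158 - 9*26 = -158 - 1*234 = -158 - 234 = -392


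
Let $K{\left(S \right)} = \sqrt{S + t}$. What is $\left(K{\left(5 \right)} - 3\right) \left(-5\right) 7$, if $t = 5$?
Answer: $105 - 35 \sqrt{10} \approx -5.6797$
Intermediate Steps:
$K{\left(S \right)} = \sqrt{5 + S}$ ($K{\left(S \right)} = \sqrt{S + 5} = \sqrt{5 + S}$)
$\left(K{\left(5 \right)} - 3\right) \left(-5\right) 7 = \left(\sqrt{5 + 5} - 3\right) \left(-5\right) 7 = \left(\sqrt{10} - 3\right) \left(-5\right) 7 = \left(-3 + \sqrt{10}\right) \left(-5\right) 7 = \left(15 - 5 \sqrt{10}\right) 7 = 105 - 35 \sqrt{10}$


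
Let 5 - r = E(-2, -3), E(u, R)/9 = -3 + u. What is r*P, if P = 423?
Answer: 21150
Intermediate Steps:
E(u, R) = -27 + 9*u (E(u, R) = 9*(-3 + u) = -27 + 9*u)
r = 50 (r = 5 - (-27 + 9*(-2)) = 5 - (-27 - 18) = 5 - 1*(-45) = 5 + 45 = 50)
r*P = 50*423 = 21150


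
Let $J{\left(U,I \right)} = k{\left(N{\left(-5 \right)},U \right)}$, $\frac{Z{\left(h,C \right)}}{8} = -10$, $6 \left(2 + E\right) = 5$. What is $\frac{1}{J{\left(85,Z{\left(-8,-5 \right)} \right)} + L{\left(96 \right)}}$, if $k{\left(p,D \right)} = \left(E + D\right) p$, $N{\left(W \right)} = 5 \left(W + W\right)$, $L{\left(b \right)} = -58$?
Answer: $- \frac{3}{12749} \approx -0.00023531$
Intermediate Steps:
$E = - \frac{7}{6}$ ($E = -2 + \frac{1}{6} \cdot 5 = -2 + \frac{5}{6} = - \frac{7}{6} \approx -1.1667$)
$Z{\left(h,C \right)} = -80$ ($Z{\left(h,C \right)} = 8 \left(-10\right) = -80$)
$N{\left(W \right)} = 10 W$ ($N{\left(W \right)} = 5 \cdot 2 W = 10 W$)
$k{\left(p,D \right)} = p \left(- \frac{7}{6} + D\right)$ ($k{\left(p,D \right)} = \left(- \frac{7}{6} + D\right) p = p \left(- \frac{7}{6} + D\right)$)
$J{\left(U,I \right)} = \frac{175}{3} - 50 U$ ($J{\left(U,I \right)} = \frac{10 \left(-5\right) \left(-7 + 6 U\right)}{6} = \frac{1}{6} \left(-50\right) \left(-7 + 6 U\right) = \frac{175}{3} - 50 U$)
$\frac{1}{J{\left(85,Z{\left(-8,-5 \right)} \right)} + L{\left(96 \right)}} = \frac{1}{\left(\frac{175}{3} - 4250\right) - 58} = \frac{1}{- \frac{12575}{3} - 58} = \frac{1}{- \frac{12749}{3}} = - \frac{3}{12749}$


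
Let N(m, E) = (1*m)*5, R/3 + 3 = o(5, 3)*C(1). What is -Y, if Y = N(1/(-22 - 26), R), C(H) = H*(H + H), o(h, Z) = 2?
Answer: 5/48 ≈ 0.10417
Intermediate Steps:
C(H) = 2*H**2 (C(H) = H*(2*H) = 2*H**2)
R = 3 (R = -9 + 3*(2*(2*1**2)) = -9 + 3*(2*(2*1)) = -9 + 3*(2*2) = -9 + 3*4 = -9 + 12 = 3)
N(m, E) = 5*m (N(m, E) = m*5 = 5*m)
Y = -5/48 (Y = 5/(-22 - 26) = 5/(-48) = 5*(-1/48) = -5/48 ≈ -0.10417)
-Y = -1*(-5/48) = 5/48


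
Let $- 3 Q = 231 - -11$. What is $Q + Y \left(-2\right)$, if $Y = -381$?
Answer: $\frac{2044}{3} \approx 681.33$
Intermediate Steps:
$Q = - \frac{242}{3}$ ($Q = - \frac{231 - -11}{3} = - \frac{231 + 11}{3} = \left(- \frac{1}{3}\right) 242 = - \frac{242}{3} \approx -80.667$)
$Q + Y \left(-2\right) = - \frac{242}{3} - -762 = - \frac{242}{3} + 762 = \frac{2044}{3}$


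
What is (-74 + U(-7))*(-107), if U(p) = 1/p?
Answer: 55533/7 ≈ 7933.3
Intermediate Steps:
(-74 + U(-7))*(-107) = (-74 + 1/(-7))*(-107) = (-74 - 1/7)*(-107) = -519/7*(-107) = 55533/7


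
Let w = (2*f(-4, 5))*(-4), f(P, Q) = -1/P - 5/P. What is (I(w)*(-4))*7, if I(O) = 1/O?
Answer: 7/3 ≈ 2.3333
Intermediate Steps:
f(P, Q) = -6/P
w = -12 (w = (2*(-6/(-4)))*(-4) = (2*(-6*(-1/4)))*(-4) = (2*(3/2))*(-4) = 3*(-4) = -12)
I(O) = 1/O
(I(w)*(-4))*7 = (-4/(-12))*7 = -1/12*(-4)*7 = (1/3)*7 = 7/3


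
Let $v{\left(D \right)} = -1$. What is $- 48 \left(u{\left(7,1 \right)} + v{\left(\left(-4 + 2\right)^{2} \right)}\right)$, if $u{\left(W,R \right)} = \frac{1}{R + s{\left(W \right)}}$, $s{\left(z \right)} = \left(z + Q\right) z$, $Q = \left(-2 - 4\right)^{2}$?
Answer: $\frac{7224}{151} \approx 47.841$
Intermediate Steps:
$Q = 36$ ($Q = \left(-6\right)^{2} = 36$)
$s{\left(z \right)} = z \left(36 + z\right)$ ($s{\left(z \right)} = \left(z + 36\right) z = \left(36 + z\right) z = z \left(36 + z\right)$)
$u{\left(W,R \right)} = \frac{1}{R + W \left(36 + W\right)}$
$- 48 \left(u{\left(7,1 \right)} + v{\left(\left(-4 + 2\right)^{2} \right)}\right) = - 48 \left(\frac{1}{1 + 7 \left(36 + 7\right)} - 1\right) = - 48 \left(\frac{1}{1 + 7 \cdot 43} - 1\right) = - 48 \left(\frac{1}{1 + 301} - 1\right) = - 48 \left(\frac{1}{302} - 1\right) = \left(-48\right) \left(- \frac{301}{302}\right) = \frac{7224}{151}$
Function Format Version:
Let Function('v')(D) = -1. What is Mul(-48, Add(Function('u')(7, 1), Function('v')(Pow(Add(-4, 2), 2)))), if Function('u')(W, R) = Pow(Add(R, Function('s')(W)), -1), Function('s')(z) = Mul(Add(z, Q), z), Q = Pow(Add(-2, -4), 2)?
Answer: Rational(7224, 151) ≈ 47.841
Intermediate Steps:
Q = 36 (Q = Pow(-6, 2) = 36)
Function('s')(z) = Mul(z, Add(36, z)) (Function('s')(z) = Mul(Add(z, 36), z) = Mul(Add(36, z), z) = Mul(z, Add(36, z)))
Function('u')(W, R) = Pow(Add(R, Mul(W, Add(36, W))), -1)
Mul(-48, Add(Function('u')(7, 1), Function('v')(Pow(Add(-4, 2), 2)))) = Mul(-48, Add(Pow(Add(1, Mul(7, Add(36, 7))), -1), -1)) = Mul(-48, Add(Pow(Add(1, Mul(7, 43)), -1), -1)) = Mul(-48, Add(Pow(Add(1, 301), -1), -1)) = Mul(-48, Add(Pow(302, -1), -1)) = Mul(-48, Add(Rational(1, 302), -1)) = Mul(-48, Rational(-301, 302)) = Rational(7224, 151)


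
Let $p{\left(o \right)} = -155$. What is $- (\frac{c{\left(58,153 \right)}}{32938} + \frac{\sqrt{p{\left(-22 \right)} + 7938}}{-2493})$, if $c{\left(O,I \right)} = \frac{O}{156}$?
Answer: $- \frac{29}{2569164} + \frac{\sqrt{7783}}{2493} \approx 0.035376$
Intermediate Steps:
$c{\left(O,I \right)} = \frac{O}{156}$ ($c{\left(O,I \right)} = O \frac{1}{156} = \frac{O}{156}$)
$- (\frac{c{\left(58,153 \right)}}{32938} + \frac{\sqrt{p{\left(-22 \right)} + 7938}}{-2493}) = - (\frac{\frac{1}{156} \cdot 58}{32938} + \frac{\sqrt{-155 + 7938}}{-2493}) = - (\frac{29}{78} \cdot \frac{1}{32938} + \sqrt{7783} \left(- \frac{1}{2493}\right)) = - (\frac{29}{2569164} - \frac{\sqrt{7783}}{2493}) = - \frac{29}{2569164} + \frac{\sqrt{7783}}{2493}$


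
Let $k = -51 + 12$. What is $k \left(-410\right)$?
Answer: $15990$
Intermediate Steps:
$k = -39$
$k \left(-410\right) = \left(-39\right) \left(-410\right) = 15990$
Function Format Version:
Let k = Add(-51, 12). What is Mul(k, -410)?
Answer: 15990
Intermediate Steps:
k = -39
Mul(k, -410) = Mul(-39, -410) = 15990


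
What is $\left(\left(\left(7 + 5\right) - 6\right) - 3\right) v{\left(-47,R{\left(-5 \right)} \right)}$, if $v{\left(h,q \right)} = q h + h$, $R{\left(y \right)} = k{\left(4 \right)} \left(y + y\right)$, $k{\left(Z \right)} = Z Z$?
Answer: $22419$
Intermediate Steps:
$k{\left(Z \right)} = Z^{2}$
$R{\left(y \right)} = 32 y$ ($R{\left(y \right)} = 4^{2} \left(y + y\right) = 16 \cdot 2 y = 32 y$)
$v{\left(h,q \right)} = h + h q$ ($v{\left(h,q \right)} = h q + h = h + h q$)
$\left(\left(\left(7 + 5\right) - 6\right) - 3\right) v{\left(-47,R{\left(-5 \right)} \right)} = \left(\left(\left(7 + 5\right) - 6\right) - 3\right) \left(- 47 \left(1 + 32 \left(-5\right)\right)\right) = \left(\left(12 - 6\right) - 3\right) \left(- 47 \left(1 - 160\right)\right) = \left(6 - 3\right) \left(\left(-47\right) \left(-159\right)\right) = 3 \cdot 7473 = 22419$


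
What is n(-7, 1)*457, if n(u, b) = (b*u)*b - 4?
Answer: -5027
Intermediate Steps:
n(u, b) = -4 + u*b**2 (n(u, b) = u*b**2 - 4 = -4 + u*b**2)
n(-7, 1)*457 = (-4 - 7*1**2)*457 = (-4 - 7*1)*457 = (-4 - 7)*457 = -11*457 = -5027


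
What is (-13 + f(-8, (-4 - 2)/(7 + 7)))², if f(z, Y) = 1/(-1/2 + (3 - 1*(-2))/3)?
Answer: 7225/49 ≈ 147.45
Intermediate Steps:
f(z, Y) = 6/7 (f(z, Y) = 1/(-1*½ + (3 + 2)*(⅓)) = 1/(-½ + 5*(⅓)) = 1/(-½ + 5/3) = 1/(7/6) = 6/7)
(-13 + f(-8, (-4 - 2)/(7 + 7)))² = (-13 + 6/7)² = (-85/7)² = 7225/49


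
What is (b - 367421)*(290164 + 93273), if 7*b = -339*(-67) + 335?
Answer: -977342185863/7 ≈ -1.3962e+11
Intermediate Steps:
b = 23048/7 (b = (-339*(-67) + 335)/7 = (22713 + 335)/7 = (1/7)*23048 = 23048/7 ≈ 3292.6)
(b - 367421)*(290164 + 93273) = (23048/7 - 367421)*(290164 + 93273) = -2548899/7*383437 = -977342185863/7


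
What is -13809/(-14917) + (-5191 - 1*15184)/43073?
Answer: 290861182/642519941 ≈ 0.45269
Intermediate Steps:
-13809/(-14917) + (-5191 - 1*15184)/43073 = -13809*(-1/14917) + (-5191 - 15184)*(1/43073) = 13809/14917 - 20375*1/43073 = 13809/14917 - 20375/43073 = 290861182/642519941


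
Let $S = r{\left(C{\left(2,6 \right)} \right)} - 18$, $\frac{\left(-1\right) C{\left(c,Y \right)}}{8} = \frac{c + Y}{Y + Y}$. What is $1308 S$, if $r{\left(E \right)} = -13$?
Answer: $-40548$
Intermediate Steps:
$C{\left(c,Y \right)} = - \frac{4 \left(Y + c\right)}{Y}$ ($C{\left(c,Y \right)} = - 8 \frac{c + Y}{Y + Y} = - 8 \frac{Y + c}{2 Y} = - \frac{4 \left(Y + c\right)}{Y}$)
$S = -31$ ($S = -13 - 18 = -31$)
$1308 S = 1308 \left(-31\right) = -40548$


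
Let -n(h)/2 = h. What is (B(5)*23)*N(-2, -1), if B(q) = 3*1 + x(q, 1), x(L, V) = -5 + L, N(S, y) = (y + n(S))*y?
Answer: -207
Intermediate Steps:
n(h) = -2*h
N(S, y) = y*(y - 2*S) (N(S, y) = (y - 2*S)*y = y*(y - 2*S))
B(q) = -2 + q (B(q) = 3*1 + (-5 + q) = 3 + (-5 + q) = -2 + q)
(B(5)*23)*N(-2, -1) = ((-2 + 5)*23)*(-(-1 - 2*(-2))) = (3*23)*(-(-1 + 4)) = 69*(-1*3) = 69*(-3) = -207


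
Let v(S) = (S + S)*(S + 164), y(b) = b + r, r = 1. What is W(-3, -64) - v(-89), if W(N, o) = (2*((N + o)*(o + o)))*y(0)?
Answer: 30502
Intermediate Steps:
y(b) = 1 + b (y(b) = b + 1 = 1 + b)
W(N, o) = 4*o*(N + o) (W(N, o) = (2*((N + o)*(o + o)))*(1 + 0) = (2*((N + o)*(2*o)))*1 = (2*(2*o*(N + o)))*1 = (4*o*(N + o))*1 = 4*o*(N + o))
v(S) = 2*S*(164 + S) (v(S) = (2*S)*(164 + S) = 2*S*(164 + S))
W(-3, -64) - v(-89) = 4*(-64)*(-3 - 64) - 2*(-89)*(164 - 89) = 4*(-64)*(-67) - 2*(-89)*75 = 17152 - 1*(-13350) = 17152 + 13350 = 30502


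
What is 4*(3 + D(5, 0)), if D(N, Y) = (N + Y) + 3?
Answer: 44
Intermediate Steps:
D(N, Y) = 3 + N + Y
4*(3 + D(5, 0)) = 4*(3 + (3 + 5 + 0)) = 4*(3 + 8) = 4*11 = 44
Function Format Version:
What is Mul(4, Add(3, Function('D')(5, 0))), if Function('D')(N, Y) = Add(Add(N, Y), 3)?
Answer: 44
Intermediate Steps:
Function('D')(N, Y) = Add(3, N, Y)
Mul(4, Add(3, Function('D')(5, 0))) = Mul(4, Add(3, Add(3, 5, 0))) = Mul(4, Add(3, 8)) = Mul(4, 11) = 44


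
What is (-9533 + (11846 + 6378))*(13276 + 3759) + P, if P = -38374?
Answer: 148012811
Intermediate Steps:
(-9533 + (11846 + 6378))*(13276 + 3759) + P = (-9533 + (11846 + 6378))*(13276 + 3759) - 38374 = (-9533 + 18224)*17035 - 38374 = 8691*17035 - 38374 = 148051185 - 38374 = 148012811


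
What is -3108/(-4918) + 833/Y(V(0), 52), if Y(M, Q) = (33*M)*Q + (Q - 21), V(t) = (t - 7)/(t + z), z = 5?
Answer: 8184043/29156363 ≈ 0.28069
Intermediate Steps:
V(t) = (-7 + t)/(5 + t) (V(t) = (t - 7)/(t + 5) = (-7 + t)/(5 + t))
Y(M, Q) = -21 + Q + 33*M*Q (Y(M, Q) = 33*M*Q + (-21 + Q) = -21 + Q + 33*M*Q)
-3108/(-4918) + 833/Y(V(0), 52) = -3108/(-4918) + 833/(-21 + 52 + 33*((-7 + 0)/(5 + 0))*52) = -3108*(-1/4918) + 833/(-21 + 52 + 33*(-7/5)*52) = 1554/2459 + 833/(-21 + 52 + 33*((⅕)*(-7))*52) = 1554/2459 + 833/(-21 + 52 + 33*(-7/5)*52) = 1554/2459 + 833/(-21 + 52 - 12012/5) = 1554/2459 + 833/(-11857/5) = 1554/2459 + 833*(-5/11857) = 1554/2459 - 4165/11857 = 8184043/29156363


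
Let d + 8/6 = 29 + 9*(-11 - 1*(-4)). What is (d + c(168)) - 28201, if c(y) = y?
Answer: -84205/3 ≈ -28068.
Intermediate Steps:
d = -106/3 (d = -4/3 + (29 + 9*(-11 - 1*(-4))) = -4/3 + (29 + 9*(-11 + 4)) = -4/3 + (29 + 9*(-7)) = -4/3 + (29 - 63) = -4/3 - 34 = -106/3 ≈ -35.333)
(d + c(168)) - 28201 = (-106/3 + 168) - 28201 = 398/3 - 28201 = -84205/3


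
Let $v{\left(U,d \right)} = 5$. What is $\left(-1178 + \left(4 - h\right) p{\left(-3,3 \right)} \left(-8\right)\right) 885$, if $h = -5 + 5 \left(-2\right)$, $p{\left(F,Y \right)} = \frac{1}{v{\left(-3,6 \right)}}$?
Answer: $-1069434$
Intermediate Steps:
$p{\left(F,Y \right)} = \frac{1}{5}$
$h = -15$ ($h = -5 - 10 = -15$)
$\left(-1178 + \left(4 - h\right) p{\left(-3,3 \right)} \left(-8\right)\right) 885 = \left(-1178 + \left(4 - -15\right) \frac{1}{5} \left(-8\right)\right) 885 = \left(-1178 + \left(4 + 15\right) \frac{1}{5} \left(-8\right)\right) 885 = \left(-1178 + 19 \cdot \frac{1}{5} \left(-8\right)\right) 885 = \left(-1178 + \frac{19}{5} \left(-8\right)\right) 885 = \left(-1178 - \frac{152}{5}\right) 885 = \left(- \frac{6042}{5}\right) 885 = -1069434$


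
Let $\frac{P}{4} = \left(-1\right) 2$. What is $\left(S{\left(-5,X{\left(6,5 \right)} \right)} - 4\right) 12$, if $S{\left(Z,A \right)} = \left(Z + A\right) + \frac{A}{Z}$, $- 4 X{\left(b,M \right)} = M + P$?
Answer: $- \frac{504}{5} \approx -100.8$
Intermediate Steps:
$P = -8$ ($P = 4 \left(\left(-1\right) 2\right) = 4 \left(-2\right) = -8$)
$X{\left(b,M \right)} = 2 - \frac{M}{4}$ ($X{\left(b,M \right)} = - \frac{M - 8}{4} = - \frac{-8 + M}{4} = 2 - \frac{M}{4}$)
$S{\left(Z,A \right)} = A + Z + \frac{A}{Z}$ ($S{\left(Z,A \right)} = \left(A + Z\right) + \frac{A}{Z} = A + Z + \frac{A}{Z}$)
$\left(S{\left(-5,X{\left(6,5 \right)} \right)} - 4\right) 12 = \left(\left(\left(2 - \frac{5}{4}\right) - 5 + \frac{2 - \frac{5}{4}}{-5}\right) - 4\right) 12 = \left(\left(\left(2 - \frac{5}{4}\right) - 5 + \left(2 - \frac{5}{4}\right) \left(- \frac{1}{5}\right)\right) - 4\right) 12 = \left(\left(\frac{3}{4} - 5 + \frac{3}{4} \left(- \frac{1}{5}\right)\right) - 4\right) 12 = \left(\left(\frac{3}{4} - 5 - \frac{3}{20}\right) - 4\right) 12 = \left(- \frac{22}{5} - 4\right) 12 = \left(- \frac{42}{5}\right) 12 = - \frac{504}{5}$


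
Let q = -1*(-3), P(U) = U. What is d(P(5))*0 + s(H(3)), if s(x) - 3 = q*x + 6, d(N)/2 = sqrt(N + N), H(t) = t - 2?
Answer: 12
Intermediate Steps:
q = 3
H(t) = -2 + t
d(N) = 2*sqrt(2)*sqrt(N) (d(N) = 2*sqrt(N + N) = 2*sqrt(2*N) = 2*(sqrt(2)*sqrt(N)) = 2*sqrt(2)*sqrt(N))
s(x) = 9 + 3*x (s(x) = 3 + (3*x + 6) = 3 + (6 + 3*x) = 9 + 3*x)
d(P(5))*0 + s(H(3)) = (2*sqrt(2)*sqrt(5))*0 + (9 + 3*(-2 + 3)) = (2*sqrt(10))*0 + (9 + 3*1) = 0 + (9 + 3) = 0 + 12 = 12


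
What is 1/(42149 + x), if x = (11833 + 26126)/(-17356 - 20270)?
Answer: 12542/528620105 ≈ 2.3726e-5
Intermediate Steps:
x = -12653/12542 (x = 37959/(-37626) = 37959*(-1/37626) = -12653/12542 ≈ -1.0089)
1/(42149 + x) = 1/(42149 - 12653/12542) = 1/(528620105/12542) = 12542/528620105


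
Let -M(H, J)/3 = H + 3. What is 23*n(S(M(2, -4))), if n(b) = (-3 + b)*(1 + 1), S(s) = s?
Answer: -828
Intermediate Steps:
M(H, J) = -9 - 3*H (M(H, J) = -3*(H + 3) = -3*(3 + H) = -9 - 3*H)
n(b) = -6 + 2*b (n(b) = (-3 + b)*2 = -6 + 2*b)
23*n(S(M(2, -4))) = 23*(-6 + 2*(-9 - 3*2)) = 23*(-6 + 2*(-9 - 6)) = 23*(-6 + 2*(-15)) = 23*(-6 - 30) = 23*(-36) = -828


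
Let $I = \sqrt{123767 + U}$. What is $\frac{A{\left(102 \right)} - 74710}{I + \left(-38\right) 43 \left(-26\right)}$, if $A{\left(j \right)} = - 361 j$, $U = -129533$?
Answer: $- \frac{2369162744}{902448011} + \frac{1728746 i \sqrt{6}}{902448011} \approx -2.6253 + 0.0046923 i$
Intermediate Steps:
$I = 31 i \sqrt{6}$ ($I = \sqrt{123767 - 129533} = \sqrt{-5766} = 31 i \sqrt{6} \approx 75.934 i$)
$\frac{A{\left(102 \right)} - 74710}{I + \left(-38\right) 43 \left(-26\right)} = \frac{\left(-361\right) 102 - 74710}{31 i \sqrt{6} + \left(-38\right) 43 \left(-26\right)} = \frac{-36822 - 74710}{31 i \sqrt{6} - -42484} = - \frac{111532}{31 i \sqrt{6} + 42484} = - \frac{111532}{42484 + 31 i \sqrt{6}}$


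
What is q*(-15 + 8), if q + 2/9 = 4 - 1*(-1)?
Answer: -301/9 ≈ -33.444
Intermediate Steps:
q = 43/9 (q = -2/9 + (4 - 1*(-1)) = -2/9 + (4 + 1) = -2/9 + 5 = 43/9 ≈ 4.7778)
q*(-15 + 8) = 43*(-15 + 8)/9 = (43/9)*(-7) = -301/9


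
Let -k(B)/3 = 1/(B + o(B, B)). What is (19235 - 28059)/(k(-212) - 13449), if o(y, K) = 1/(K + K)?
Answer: 264393512/402971963 ≈ 0.65611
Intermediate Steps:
o(y, K) = 1/(2*K)
k(B) = -3/(B + 1/(2*B))
(19235 - 28059)/(k(-212) - 13449) = (19235 - 28059)/(-6*(-212)/(1 + 2*(-212)²) - 13449) = -8824/(-6*(-212)/(1 + 2*44944) - 13449) = -8824/(-6*(-212)/(1 + 89888) - 13449) = -8824/(-6*(-212)/89889 - 13449) = -8824/(-6*(-212)*1/89889 - 13449) = -8824/(424/29963 - 13449) = -8824/(-402971963/29963) = -8824*(-29963/402971963) = 264393512/402971963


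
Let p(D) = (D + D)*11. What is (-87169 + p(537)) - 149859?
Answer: -225214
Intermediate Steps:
p(D) = 22*D (p(D) = (2*D)*11 = 22*D)
(-87169 + p(537)) - 149859 = (-87169 + 22*537) - 149859 = (-87169 + 11814) - 149859 = -75355 - 149859 = -225214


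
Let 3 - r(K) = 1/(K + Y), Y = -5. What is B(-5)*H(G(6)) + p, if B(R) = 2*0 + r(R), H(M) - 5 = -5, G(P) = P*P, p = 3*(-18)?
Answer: -54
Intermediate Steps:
p = -54
G(P) = P²
H(M) = 0 (H(M) = 5 - 5 = 0)
r(K) = 3 - 1/(-5 + K) (r(K) = 3 - 1/(K - 5) = 3 - 1/(-5 + K))
B(R) = (-16 + 3*R)/(-5 + R) (B(R) = 2*0 + (-16 + 3*R)/(-5 + R) = 0 + (-16 + 3*R)/(-5 + R) = (-16 + 3*R)/(-5 + R))
B(-5)*H(G(6)) + p = ((-16 + 3*(-5))/(-5 - 5))*0 - 54 = ((-16 - 15)/(-10))*0 - 54 = -⅒*(-31)*0 - 54 = (31/10)*0 - 54 = 0 - 54 = -54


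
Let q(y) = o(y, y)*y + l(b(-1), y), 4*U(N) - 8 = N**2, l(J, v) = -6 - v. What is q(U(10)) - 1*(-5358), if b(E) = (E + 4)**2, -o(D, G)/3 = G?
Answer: 3138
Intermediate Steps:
o(D, G) = -3*G
b(E) = (4 + E)**2
U(N) = 2 + N**2/4
q(y) = -6 - y - 3*y**2 (q(y) = (-3*y)*y + (-6 - y) = -3*y**2 + (-6 - y) = -6 - y - 3*y**2)
q(U(10)) - 1*(-5358) = (-6 - (2 + (1/4)*10**2) - 3*(2 + (1/4)*10**2)**2) - 1*(-5358) = (-6 - (2 + (1/4)*100) - 3*(2 + (1/4)*100)**2) + 5358 = (-6 - (2 + 25) - 3*(2 + 25)**2) + 5358 = (-6 - 1*27 - 3*27**2) + 5358 = (-6 - 27 - 3*729) + 5358 = (-6 - 27 - 2187) + 5358 = -2220 + 5358 = 3138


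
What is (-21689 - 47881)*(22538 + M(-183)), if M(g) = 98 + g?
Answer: -1562055210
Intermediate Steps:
(-21689 - 47881)*(22538 + M(-183)) = (-21689 - 47881)*(22538 + (98 - 183)) = -69570*(22538 - 85) = -69570*22453 = -1562055210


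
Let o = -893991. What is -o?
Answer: 893991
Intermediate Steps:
-o = -1*(-893991) = 893991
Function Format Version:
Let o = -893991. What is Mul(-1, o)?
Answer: 893991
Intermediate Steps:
Mul(-1, o) = Mul(-1, -893991) = 893991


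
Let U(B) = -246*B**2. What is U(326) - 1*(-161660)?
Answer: -25982236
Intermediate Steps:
U(326) - 1*(-161660) = -246*326**2 - 1*(-161660) = -246*106276 + 161660 = -26143896 + 161660 = -25982236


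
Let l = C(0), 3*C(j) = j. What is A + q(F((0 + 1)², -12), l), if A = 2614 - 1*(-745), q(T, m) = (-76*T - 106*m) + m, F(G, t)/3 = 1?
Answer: 3131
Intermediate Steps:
C(j) = j/3
l = 0 (l = (⅓)*0 = 0)
F(G, t) = 3 (F(G, t) = 3*1 = 3)
q(T, m) = -105*m - 76*T (q(T, m) = (-106*m - 76*T) + m = -105*m - 76*T)
A = 3359 (A = 2614 + 745 = 3359)
A + q(F((0 + 1)², -12), l) = 3359 + (-105*0 - 76*3) = 3359 + (0 - 228) = 3359 - 228 = 3131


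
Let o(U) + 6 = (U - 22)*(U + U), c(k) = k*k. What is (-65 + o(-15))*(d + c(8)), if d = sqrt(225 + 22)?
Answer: 66496 + 1039*sqrt(247) ≈ 82825.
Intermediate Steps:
c(k) = k**2
d = sqrt(247) ≈ 15.716
o(U) = -6 + 2*U*(-22 + U) (o(U) = -6 + (U - 22)*(U + U) = -6 + (-22 + U)*(2*U) = -6 + 2*U*(-22 + U))
(-65 + o(-15))*(d + c(8)) = (-65 + (-6 - 44*(-15) + 2*(-15)**2))*(sqrt(247) + 8**2) = (-65 + (-6 + 660 + 2*225))*(sqrt(247) + 64) = (-65 + (-6 + 660 + 450))*(64 + sqrt(247)) = (-65 + 1104)*(64 + sqrt(247)) = 1039*(64 + sqrt(247)) = 66496 + 1039*sqrt(247)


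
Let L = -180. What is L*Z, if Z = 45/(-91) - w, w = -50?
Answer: -810900/91 ≈ -8911.0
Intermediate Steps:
Z = 4505/91 (Z = 45/(-91) - 1*(-50) = 45*(-1/91) + 50 = -45/91 + 50 = 4505/91 ≈ 49.505)
L*Z = -180*4505/91 = -810900/91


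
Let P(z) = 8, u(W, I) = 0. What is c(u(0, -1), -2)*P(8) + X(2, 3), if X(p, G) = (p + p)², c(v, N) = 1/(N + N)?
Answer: 14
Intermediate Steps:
c(v, N) = 1/(2*N)
X(p, G) = 4*p² (X(p, G) = (2*p)² = 4*p²)
c(u(0, -1), -2)*P(8) + X(2, 3) = ((½)/(-2))*8 + 4*2² = ((½)*(-½))*8 + 4*4 = -¼*8 + 16 = -2 + 16 = 14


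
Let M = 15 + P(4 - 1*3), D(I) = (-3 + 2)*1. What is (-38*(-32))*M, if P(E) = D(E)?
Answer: 17024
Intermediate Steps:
D(I) = -1 (D(I) = -1*1 = -1)
P(E) = -1
M = 14 (M = 15 - 1 = 14)
(-38*(-32))*M = -38*(-32)*14 = 1216*14 = 17024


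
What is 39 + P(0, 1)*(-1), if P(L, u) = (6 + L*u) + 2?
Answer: 31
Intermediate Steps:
P(L, u) = 8 + L*u
39 + P(0, 1)*(-1) = 39 + (8 + 0*1)*(-1) = 39 + (8 + 0)*(-1) = 39 + 8*(-1) = 39 - 8 = 31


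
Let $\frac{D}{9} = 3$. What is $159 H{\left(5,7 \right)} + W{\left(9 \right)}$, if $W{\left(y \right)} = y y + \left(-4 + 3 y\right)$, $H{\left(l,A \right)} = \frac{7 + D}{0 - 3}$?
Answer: $-1698$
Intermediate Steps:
$D = 27$ ($D = 9 \cdot 3 = 27$)
$H{\left(l,A \right)} = - \frac{34}{3}$ ($H{\left(l,A \right)} = \frac{7 + 27}{0 - 3} = \frac{34}{-3} = 34 \left(- \frac{1}{3}\right) = - \frac{34}{3}$)
$W{\left(y \right)} = -4 + y^{2} + 3 y$ ($W{\left(y \right)} = y^{2} + \left(-4 + 3 y\right) = -4 + y^{2} + 3 y$)
$159 H{\left(5,7 \right)} + W{\left(9 \right)} = 159 \left(- \frac{34}{3}\right) + \left(-4 + 9^{2} + 3 \cdot 9\right) = -1802 + \left(-4 + 81 + 27\right) = -1802 + 104 = -1698$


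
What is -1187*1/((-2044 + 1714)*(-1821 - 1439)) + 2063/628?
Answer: 554657491/168900600 ≈ 3.2839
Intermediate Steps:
-1187*1/((-2044 + 1714)*(-1821 - 1439)) + 2063/628 = -1187/((-3260*(-330))) + 2063*(1/628) = -1187/1075800 + 2063/628 = 554657491/168900600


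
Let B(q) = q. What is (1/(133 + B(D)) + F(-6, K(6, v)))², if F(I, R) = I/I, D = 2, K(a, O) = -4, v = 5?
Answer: 18496/18225 ≈ 1.0149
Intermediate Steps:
F(I, R) = 1
(1/(133 + B(D)) + F(-6, K(6, v)))² = (1/(133 + 2) + 1)² = (1/135 + 1)² = (136/135)² = 18496/18225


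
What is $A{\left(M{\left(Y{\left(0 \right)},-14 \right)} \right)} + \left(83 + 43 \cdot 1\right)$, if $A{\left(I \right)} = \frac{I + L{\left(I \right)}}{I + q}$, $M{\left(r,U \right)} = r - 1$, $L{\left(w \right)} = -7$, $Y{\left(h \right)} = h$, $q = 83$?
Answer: $\frac{5162}{41} \approx 125.9$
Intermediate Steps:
$M{\left(r,U \right)} = -1 + r$ ($M{\left(r,U \right)} = r - 1 = -1 + r$)
$A{\left(I \right)} = \frac{-7 + I}{83 + I}$ ($A{\left(I \right)} = \frac{I - 7}{I + 83} = \frac{-7 + I}{83 + I}$)
$A{\left(M{\left(Y{\left(0 \right)},-14 \right)} \right)} + \left(83 + 43 \cdot 1\right) = \frac{-7 + \left(-1 + 0\right)}{83 + \left(-1 + 0\right)} + \left(83 + 43 \cdot 1\right) = \frac{-7 - 1}{83 - 1} + \left(83 + 43\right) = \frac{1}{82} \left(-8\right) + 126 = - \frac{4}{41} + 126 = \frac{5162}{41}$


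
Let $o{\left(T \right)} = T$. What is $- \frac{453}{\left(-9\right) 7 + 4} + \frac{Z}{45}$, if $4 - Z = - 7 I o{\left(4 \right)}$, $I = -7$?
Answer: $\frac{3019}{885} \approx 3.4113$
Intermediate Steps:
$Z = -192$ ($Z = 4 - \left(-7\right) \left(-7\right) 4 = 4 - 49 \cdot 4 = 4 - 196 = -192$)
$- \frac{453}{\left(-9\right) 7 + 4} + \frac{Z}{45} = - \frac{453}{\left(-9\right) 7 + 4} - \frac{192}{45} = - \frac{453}{-63 + 4} - \frac{64}{15} = - \frac{453}{-59} - \frac{64}{15} = \left(-453\right) \left(- \frac{1}{59}\right) - \frac{64}{15} = \frac{453}{59} - \frac{64}{15} = \frac{3019}{885}$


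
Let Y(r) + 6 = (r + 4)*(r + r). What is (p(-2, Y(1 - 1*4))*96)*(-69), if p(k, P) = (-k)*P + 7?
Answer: 112608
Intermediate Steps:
Y(r) = -6 + 2*r*(4 + r) (Y(r) = -6 + (r + 4)*(r + r) = -6 + (4 + r)*(2*r) = -6 + 2*r*(4 + r))
p(k, P) = 7 - P*k (p(k, P) = -P*k + 7 = 7 - P*k)
(p(-2, Y(1 - 1*4))*96)*(-69) = ((7 - 1*(-6 + 2*(1 - 1*4)² + 8*(1 - 1*4))*(-2))*96)*(-69) = ((7 - 1*(-6 + 2*(1 - 4)² + 8*(1 - 4))*(-2))*96)*(-69) = ((7 - 1*(-6 + 2*(-3)² + 8*(-3))*(-2))*96)*(-69) = ((7 - 1*(-6 + 2*9 - 24)*(-2))*96)*(-69) = ((7 - 1*(-6 + 18 - 24)*(-2))*96)*(-69) = ((7 - 1*(-12)*(-2))*96)*(-69) = ((7 - 24)*96)*(-69) = -17*96*(-69) = -1632*(-69) = 112608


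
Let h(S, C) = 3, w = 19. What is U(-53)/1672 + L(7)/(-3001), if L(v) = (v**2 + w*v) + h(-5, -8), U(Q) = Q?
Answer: -468373/5017672 ≈ -0.093345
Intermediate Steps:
L(v) = 3 + v**2 + 19*v (L(v) = (v**2 + 19*v) + 3 = 3 + v**2 + 19*v)
U(-53)/1672 + L(7)/(-3001) = -53/1672 + (3 + 7**2 + 19*7)/(-3001) = -53*1/1672 + (3 + 49 + 133)*(-1/3001) = -53/1672 + 185*(-1/3001) = -53/1672 - 185/3001 = -468373/5017672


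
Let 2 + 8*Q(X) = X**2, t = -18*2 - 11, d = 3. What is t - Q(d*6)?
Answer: -349/4 ≈ -87.250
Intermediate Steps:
t = -47 (t = -36 - 11 = -47)
Q(X) = -1/4 + X**2/8
t - Q(d*6) = -47 - (-1/4 + (3*6)**2/8) = -47 - (-1/4 + (1/8)*18**2) = -47 - (-1/4 + (1/8)*324) = -47 - (-1/4 + 81/2) = -47 - 1*161/4 = -47 - 161/4 = -349/4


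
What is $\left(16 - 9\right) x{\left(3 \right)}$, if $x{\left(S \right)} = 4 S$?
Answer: $84$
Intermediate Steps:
$\left(16 - 9\right) x{\left(3 \right)} = \left(16 - 9\right) 4 \cdot 3 = 7 \cdot 12 = 84$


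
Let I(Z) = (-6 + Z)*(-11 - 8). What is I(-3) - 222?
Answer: -51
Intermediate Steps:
I(Z) = 114 - 19*Z (I(Z) = (-6 + Z)*(-19) = 114 - 19*Z)
I(-3) - 222 = (114 - 19*(-3)) - 222 = (114 + 57) - 222 = 171 - 222 = -51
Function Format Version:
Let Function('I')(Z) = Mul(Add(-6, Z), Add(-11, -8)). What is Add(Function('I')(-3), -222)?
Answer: -51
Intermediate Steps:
Function('I')(Z) = Add(114, Mul(-19, Z)) (Function('I')(Z) = Mul(Add(-6, Z), -19) = Add(114, Mul(-19, Z)))
Add(Function('I')(-3), -222) = Add(Add(114, Mul(-19, -3)), -222) = Add(Add(114, 57), -222) = Add(171, -222) = -51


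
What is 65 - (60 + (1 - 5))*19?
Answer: -999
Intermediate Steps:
65 - (60 + (1 - 5))*19 = 65 - (60 - 4)*19 = 65 - 56*19 = 65 - 1*1064 = 65 - 1064 = -999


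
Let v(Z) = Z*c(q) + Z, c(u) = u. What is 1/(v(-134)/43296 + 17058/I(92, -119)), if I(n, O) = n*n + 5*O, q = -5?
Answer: 14195676/30948373 ≈ 0.45869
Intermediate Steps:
I(n, O) = n² + 5*O
v(Z) = -4*Z (v(Z) = Z*(-5) + Z = -5*Z + Z = -4*Z)
1/(v(-134)/43296 + 17058/I(92, -119)) = 1/(-4*(-134)/43296 + 17058/(92² + 5*(-119))) = 1/(536*(1/43296) + 17058/(8464 - 595)) = 1/(67/5412 + 17058/7869) = 1/(67/5412 + 17058*(1/7869)) = 1/(67/5412 + 5686/2623) = 1/(30948373/14195676) = 14195676/30948373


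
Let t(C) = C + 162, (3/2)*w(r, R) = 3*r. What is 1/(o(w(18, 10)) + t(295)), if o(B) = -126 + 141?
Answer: 1/472 ≈ 0.0021186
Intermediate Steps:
w(r, R) = 2*r (w(r, R) = 2*(3*r)/3 = 2*r)
t(C) = 162 + C
o(B) = 15
1/(o(w(18, 10)) + t(295)) = 1/(15 + (162 + 295)) = 1/(15 + 457) = 1/472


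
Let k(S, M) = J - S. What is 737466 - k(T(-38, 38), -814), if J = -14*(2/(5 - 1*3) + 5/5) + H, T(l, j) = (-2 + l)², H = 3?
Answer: 739091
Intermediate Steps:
J = -25 (J = -14*(2/(5 - 1*3) + 5/5) + 3 = -14*(2/(5 - 3) + 5*(⅕)) + 3 = -14*(2/2 + 1) + 3 = -14*(2*(½) + 1) + 3 = -14*(1 + 1) + 3 = -14*2 + 3 = -28 + 3 = -25)
k(S, M) = -25 - S
737466 - k(T(-38, 38), -814) = 737466 - (-25 - (-2 - 38)²) = 737466 - (-25 - 1*(-40)²) = 737466 - (-25 - 1*1600) = 737466 - (-25 - 1600) = 737466 - 1*(-1625) = 737466 + 1625 = 739091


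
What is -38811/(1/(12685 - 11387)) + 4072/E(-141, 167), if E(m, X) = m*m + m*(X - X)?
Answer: -1001538731246/19881 ≈ -5.0377e+7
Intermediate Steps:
E(m, X) = m**2 (E(m, X) = m**2 + m*0 = m**2 + 0 = m**2)
-38811/(1/(12685 - 11387)) + 4072/E(-141, 167) = -38811/(1/(12685 - 11387)) + 4072/((-141)**2) = -38811/(1/1298) + 4072/19881 = -38811/1/1298 + 4072*(1/19881) = -38811*1298 + 4072/19881 = -50376678 + 4072/19881 = -1001538731246/19881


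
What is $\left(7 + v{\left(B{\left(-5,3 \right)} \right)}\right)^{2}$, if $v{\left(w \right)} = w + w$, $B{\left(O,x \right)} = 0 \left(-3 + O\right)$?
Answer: $49$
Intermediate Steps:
$B{\left(O,x \right)} = 0$
$v{\left(w \right)} = 2 w$
$\left(7 + v{\left(B{\left(-5,3 \right)} \right)}\right)^{2} = \left(7 + 2 \cdot 0\right)^{2} = \left(7 + 0\right)^{2} = 7^{2} = 49$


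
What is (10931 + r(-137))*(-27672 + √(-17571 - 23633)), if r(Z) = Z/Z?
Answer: -302510304 + 21864*I*√10301 ≈ -3.0251e+8 + 2.2191e+6*I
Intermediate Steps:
r(Z) = 1
(10931 + r(-137))*(-27672 + √(-17571 - 23633)) = (10931 + 1)*(-27672 + √(-17571 - 23633)) = 10932*(-27672 + √(-41204)) = 10932*(-27672 + 2*I*√10301) = -302510304 + 21864*I*√10301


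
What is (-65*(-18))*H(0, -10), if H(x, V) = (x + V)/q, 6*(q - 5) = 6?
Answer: -1950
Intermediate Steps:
q = 6 (q = 5 + (⅙)*6 = 5 + 1 = 6)
H(x, V) = V/6 + x/6 (H(x, V) = (x + V)/6 = (V + x)*(⅙) = V/6 + x/6)
(-65*(-18))*H(0, -10) = (-65*(-18))*((⅙)*(-10) + (⅙)*0) = 1170*(-5/3 + 0) = 1170*(-5/3) = -1950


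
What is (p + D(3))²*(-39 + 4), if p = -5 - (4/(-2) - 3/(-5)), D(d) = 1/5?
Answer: -2023/5 ≈ -404.60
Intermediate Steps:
D(d) = ⅕
p = -18/5 (p = -5 - (4*(-½) - 3*(-⅕)) = -5 - (-2 + ⅗) = -5 - 1*(-7/5) = -5 + 7/5 = -18/5 ≈ -3.6000)
(p + D(3))²*(-39 + 4) = (-18/5 + ⅕)²*(-39 + 4) = (-17/5)²*(-35) = (289/25)*(-35) = -2023/5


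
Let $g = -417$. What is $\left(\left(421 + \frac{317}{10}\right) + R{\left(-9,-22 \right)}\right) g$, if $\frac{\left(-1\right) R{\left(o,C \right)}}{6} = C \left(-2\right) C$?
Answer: $- \frac{26107119}{10} \approx -2.6107 \cdot 10^{6}$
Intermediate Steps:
$R{\left(o,C \right)} = 12 C^{2}$ ($R{\left(o,C \right)} = - 6 C \left(-2\right) C = - 6 - 2 C C = - 6 \left(- 2 C^{2}\right) = 12 C^{2}$)
$\left(\left(421 + \frac{317}{10}\right) + R{\left(-9,-22 \right)}\right) g = \left(\left(421 + \frac{317}{10}\right) + 12 \left(-22\right)^{2}\right) \left(-417\right) = \left(\left(421 + 317 \cdot \frac{1}{10}\right) + 12 \cdot 484\right) \left(-417\right) = \left(\left(421 + \frac{317}{10}\right) + 5808\right) \left(-417\right) = \left(\frac{4527}{10} + 5808\right) \left(-417\right) = \frac{62607}{10} \left(-417\right) = - \frac{26107119}{10}$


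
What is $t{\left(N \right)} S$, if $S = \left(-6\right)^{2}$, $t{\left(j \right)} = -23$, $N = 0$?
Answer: $-828$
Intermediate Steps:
$S = 36$
$t{\left(N \right)} S = \left(-23\right) 36 = -828$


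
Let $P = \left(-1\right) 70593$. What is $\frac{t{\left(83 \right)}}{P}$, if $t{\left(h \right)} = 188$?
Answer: $- \frac{188}{70593} \approx -0.0026632$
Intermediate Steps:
$P = -70593$
$\frac{t{\left(83 \right)}}{P} = \frac{188}{-70593} = 188 \left(- \frac{1}{70593}\right) = - \frac{188}{70593}$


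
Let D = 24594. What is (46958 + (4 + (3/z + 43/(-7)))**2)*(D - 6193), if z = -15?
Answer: 1058614571874/1225 ≈ 8.6418e+8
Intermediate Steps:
(46958 + (4 + (3/z + 43/(-7)))**2)*(D - 6193) = (46958 + (4 + (3/(-15) + 43/(-7)))**2)*(24594 - 6193) = (46958 + (4 + (3*(-1/15) + 43*(-1/7)))**2)*18401 = (46958 + (4 + (-1/5 - 43/7))**2)*18401 = (46958 + (4 - 222/35)**2)*18401 = (46958 + (-82/35)**2)*18401 = (46958 + 6724/1225)*18401 = (57530274/1225)*18401 = 1058614571874/1225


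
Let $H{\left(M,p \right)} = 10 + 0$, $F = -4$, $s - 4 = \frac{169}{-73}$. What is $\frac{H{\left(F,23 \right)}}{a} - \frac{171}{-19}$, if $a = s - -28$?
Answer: $\frac{20233}{2167} \approx 9.3369$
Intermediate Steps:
$s = \frac{123}{73}$ ($s = 4 + \frac{169}{-73} = 4 + 169 \left(- \frac{1}{73}\right) = 4 - \frac{169}{73} = \frac{123}{73} \approx 1.6849$)
$H{\left(M,p \right)} = 10$
$a = \frac{2167}{73}$ ($a = \frac{123}{73} - -28 = \frac{123}{73} + 28 = \frac{2167}{73} \approx 29.685$)
$\frac{H{\left(F,23 \right)}}{a} - \frac{171}{-19} = \frac{10}{\frac{2167}{73}} - \frac{171}{-19} = 10 \cdot \frac{73}{2167} - -9 = \frac{730}{2167} + 9 = \frac{20233}{2167}$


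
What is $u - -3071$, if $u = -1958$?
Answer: $1113$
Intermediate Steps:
$u - -3071 = -1958 - -3071 = -1958 + 3071 = 1113$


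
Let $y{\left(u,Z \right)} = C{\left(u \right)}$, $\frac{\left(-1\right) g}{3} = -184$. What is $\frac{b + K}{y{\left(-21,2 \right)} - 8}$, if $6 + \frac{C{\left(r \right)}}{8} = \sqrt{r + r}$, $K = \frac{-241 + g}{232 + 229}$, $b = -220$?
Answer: $\frac{101109}{47944} + \frac{101109 i \sqrt{42}}{335608} \approx 2.1089 + 1.9525 i$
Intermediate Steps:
$g = 552$ ($g = \left(-3\right) \left(-184\right) = 552$)
$K = \frac{311}{461}$ ($K = \frac{-241 + 552}{232 + 229} = \frac{311}{461} \approx 0.67462$)
$C{\left(r \right)} = -48 + 8 \sqrt{2} \sqrt{r}$ ($C{\left(r \right)} = -48 + 8 \sqrt{r + r} = -48 + 8 \sqrt{2 r} = -48 + 8 \sqrt{2} \sqrt{r}$)
$y{\left(u,Z \right)} = -48 + 8 \sqrt{2} \sqrt{u}$
$\frac{b + K}{y{\left(-21,2 \right)} - 8} = \frac{-220 + \frac{311}{461}}{\left(-48 + 8 \sqrt{2} \sqrt{-21}\right) - 8} = - \frac{101109}{461 \left(\left(-48 + 8 \sqrt{2} i \sqrt{21}\right) - 8\right)} = - \frac{101109}{461 \left(\left(-48 + 8 i \sqrt{42}\right) - 8\right)} = - \frac{101109}{461 \left(-56 + 8 i \sqrt{42}\right)}$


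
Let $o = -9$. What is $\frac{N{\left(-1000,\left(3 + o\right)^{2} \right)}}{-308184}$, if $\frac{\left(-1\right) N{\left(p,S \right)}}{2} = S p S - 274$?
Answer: $- \frac{648137}{77046} \approx -8.4123$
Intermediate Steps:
$N{\left(p,S \right)} = 548 - 2 p S^{2}$ ($N{\left(p,S \right)} = - 2 \left(S p S - 274\right) = - 2 \left(p S^{2} - 274\right) = - 2 \left(-274 + p S^{2}\right) = 548 - 2 p S^{2}$)
$\frac{N{\left(-1000,\left(3 + o\right)^{2} \right)}}{-308184} = \frac{548 - - 2000 \left(\left(3 - 9\right)^{2}\right)^{2}}{-308184} = \left(548 - - 2000 \left(\left(-6\right)^{2}\right)^{2}\right) \left(- \frac{1}{308184}\right) = \left(548 - - 2000 \cdot 36^{2}\right) \left(- \frac{1}{308184}\right) = \left(548 - \left(-2000\right) 1296\right) \left(- \frac{1}{308184}\right) = \left(548 + 2592000\right) \left(- \frac{1}{308184}\right) = 2592548 \left(- \frac{1}{308184}\right) = - \frac{648137}{77046}$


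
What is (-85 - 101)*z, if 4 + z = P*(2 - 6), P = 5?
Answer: 4464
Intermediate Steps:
z = -24 (z = -4 + 5*(2 - 6) = -4 + 5*(-4) = -4 - 20 = -24)
(-85 - 101)*z = (-85 - 101)*(-24) = -186*(-24) = 4464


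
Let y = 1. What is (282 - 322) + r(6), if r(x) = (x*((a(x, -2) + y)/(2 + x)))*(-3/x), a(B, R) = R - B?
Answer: -299/8 ≈ -37.375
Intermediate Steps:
r(x) = -3*(-1 - x)/(2 + x) (r(x) = (x*(((-2 - x) + 1)/(2 + x)))*(-3/x) = (x*((-1 - x)/(2 + x)))*(-3/x) = (x*(-1 - x)/(2 + x))*(-3/x) = -3*(-1 - x)/(2 + x))
(282 - 322) + r(6) = (282 - 322) + 3*(1 + 6)/(2 + 6) = -40 + 3*7/8 = -40 + 3*(⅛)*7 = -40 + 21/8 = -299/8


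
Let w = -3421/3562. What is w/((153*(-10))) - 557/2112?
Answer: -252362239/959175360 ≈ -0.26310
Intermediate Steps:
w = -3421/3562 (w = -3421*1/3562 = -3421/3562 ≈ -0.96042)
w/((153*(-10))) - 557/2112 = -3421/(3562*(153*(-10))) - 557/2112 = -3421/3562/(-1530) - 557*1/2112 = -3421/3562*(-1/1530) - 557/2112 = 3421/5449860 - 557/2112 = -252362239/959175360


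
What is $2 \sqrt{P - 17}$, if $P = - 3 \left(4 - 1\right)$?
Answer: $2 i \sqrt{26} \approx 10.198 i$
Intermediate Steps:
$P = -9$ ($P = \left(-3\right) 3 = -9$)
$2 \sqrt{P - 17} = 2 \sqrt{-9 - 17} = 2 \sqrt{-26} = 2 i \sqrt{26}$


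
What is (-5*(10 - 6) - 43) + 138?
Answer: 75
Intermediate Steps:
(-5*(10 - 6) - 43) + 138 = (-5*4 - 43) + 138 = (-20 - 43) + 138 = -63 + 138 = 75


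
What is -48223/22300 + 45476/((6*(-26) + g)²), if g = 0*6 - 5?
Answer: -235873583/578038300 ≈ -0.40806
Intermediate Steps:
g = -5 (g = 0 - 5 = -5)
-48223/22300 + 45476/((6*(-26) + g)²) = -48223/22300 + 45476/((6*(-26) - 5)²) = -48223*1/22300 + 45476/((-156 - 5)²) = -48223/22300 + 45476/((-161)²) = -48223/22300 + 45476/25921 = -235873583/578038300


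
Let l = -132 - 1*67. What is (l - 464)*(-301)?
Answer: 199563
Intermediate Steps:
l = -199 (l = -132 - 67 = -199)
(l - 464)*(-301) = (-199 - 464)*(-301) = -663*(-301) = 199563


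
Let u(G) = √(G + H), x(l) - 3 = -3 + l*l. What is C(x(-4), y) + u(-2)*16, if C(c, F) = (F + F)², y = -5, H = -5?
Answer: 100 + 16*I*√7 ≈ 100.0 + 42.332*I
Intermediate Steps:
x(l) = l² (x(l) = 3 + (-3 + l*l) = 3 + (-3 + l²) = l²)
u(G) = √(-5 + G) (u(G) = √(G - 5) = √(-5 + G))
C(c, F) = 4*F² (C(c, F) = (2*F)² = 4*F²)
C(x(-4), y) + u(-2)*16 = 4*(-5)² + √(-5 - 2)*16 = 4*25 + √(-7)*16 = 100 + (I*√7)*16 = 100 + 16*I*√7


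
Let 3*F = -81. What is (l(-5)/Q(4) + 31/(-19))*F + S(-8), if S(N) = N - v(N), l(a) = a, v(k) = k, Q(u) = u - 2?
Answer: 4239/38 ≈ 111.55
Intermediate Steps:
Q(u) = -2 + u
F = -27 (F = (1/3)*(-81) = -27)
S(N) = 0 (S(N) = N - N = 0)
(l(-5)/Q(4) + 31/(-19))*F + S(-8) = (-5/(-2 + 4) + 31/(-19))*(-27) + 0 = (-5/2 + 31*(-1/19))*(-27) + 0 = (-5*1/2 - 31/19)*(-27) + 0 = (-5/2 - 31/19)*(-27) + 0 = -157/38*(-27) + 0 = 4239/38 + 0 = 4239/38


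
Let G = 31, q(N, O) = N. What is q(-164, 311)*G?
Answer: -5084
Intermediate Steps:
q(-164, 311)*G = -164*31 = -5084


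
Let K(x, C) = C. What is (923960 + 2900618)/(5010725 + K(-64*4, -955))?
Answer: 1912289/2504885 ≈ 0.76342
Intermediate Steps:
(923960 + 2900618)/(5010725 + K(-64*4, -955)) = (923960 + 2900618)/(5010725 - 955) = 3824578/5009770 = 3824578*(1/5009770) = 1912289/2504885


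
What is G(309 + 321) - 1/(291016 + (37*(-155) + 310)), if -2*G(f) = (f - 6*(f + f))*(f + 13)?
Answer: 636295320044/285591 ≈ 2.2280e+6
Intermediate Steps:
G(f) = 11*f*(13 + f)/2 (G(f) = -(f - 6*(f + f))*(f + 13)/2 = -(f - 12*f)*(13 + f)/2 = -(-11*f)*(13 + f)/2 = -(-11)*f*(13 + f)/2 = 11*f*(13 + f)/2)
G(309 + 321) - 1/(291016 + (37*(-155) + 310)) = 11*(309 + 321)*(13 + (309 + 321))/2 - 1/(291016 + (37*(-155) + 310)) = (11/2)*630*(13 + 630) - 1/(291016 + (-5735 + 310)) = (11/2)*630*643 - 1/(291016 - 5425) = 2227995 - 1/285591 = 636295320044/285591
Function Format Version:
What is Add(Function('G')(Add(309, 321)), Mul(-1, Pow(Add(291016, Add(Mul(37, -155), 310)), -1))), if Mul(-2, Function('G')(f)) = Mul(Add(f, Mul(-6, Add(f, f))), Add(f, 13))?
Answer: Rational(636295320044, 285591) ≈ 2.2280e+6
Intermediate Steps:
Function('G')(f) = Mul(Rational(11, 2), f, Add(13, f)) (Function('G')(f) = Mul(Rational(-1, 2), Mul(Add(f, Mul(-6, Add(f, f))), Add(f, 13))) = Mul(Rational(-1, 2), Mul(Add(f, Mul(-6, Mul(2, f))), Add(13, f))) = Mul(Rational(-1, 2), Mul(Add(f, Mul(-12, f)), Add(13, f))) = Mul(Rational(-1, 2), Mul(Mul(-11, f), Add(13, f))) = Mul(Rational(-1, 2), Mul(-11, f, Add(13, f))) = Mul(Rational(11, 2), f, Add(13, f)))
Add(Function('G')(Add(309, 321)), Mul(-1, Pow(Add(291016, Add(Mul(37, -155), 310)), -1))) = Add(Mul(Rational(11, 2), Add(309, 321), Add(13, Add(309, 321))), Mul(-1, Pow(Add(291016, Add(Mul(37, -155), 310)), -1))) = Add(Mul(Rational(11, 2), 630, Add(13, 630)), Mul(-1, Pow(Add(291016, Add(-5735, 310)), -1))) = Add(Mul(Rational(11, 2), 630, 643), Mul(-1, Pow(Add(291016, -5425), -1))) = Add(2227995, Mul(-1, Pow(285591, -1))) = Add(2227995, Mul(-1, Rational(1, 285591))) = Add(2227995, Rational(-1, 285591)) = Rational(636295320044, 285591)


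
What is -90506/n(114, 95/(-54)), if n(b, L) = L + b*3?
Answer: -4887324/18373 ≈ -266.01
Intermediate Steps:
n(b, L) = L + 3*b
-90506/n(114, 95/(-54)) = -90506/(95/(-54) + 3*114) = -90506/(95*(-1/54) + 342) = -90506/(-95/54 + 342) = -90506/18373/54 = -90506*54/18373 = -4887324/18373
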